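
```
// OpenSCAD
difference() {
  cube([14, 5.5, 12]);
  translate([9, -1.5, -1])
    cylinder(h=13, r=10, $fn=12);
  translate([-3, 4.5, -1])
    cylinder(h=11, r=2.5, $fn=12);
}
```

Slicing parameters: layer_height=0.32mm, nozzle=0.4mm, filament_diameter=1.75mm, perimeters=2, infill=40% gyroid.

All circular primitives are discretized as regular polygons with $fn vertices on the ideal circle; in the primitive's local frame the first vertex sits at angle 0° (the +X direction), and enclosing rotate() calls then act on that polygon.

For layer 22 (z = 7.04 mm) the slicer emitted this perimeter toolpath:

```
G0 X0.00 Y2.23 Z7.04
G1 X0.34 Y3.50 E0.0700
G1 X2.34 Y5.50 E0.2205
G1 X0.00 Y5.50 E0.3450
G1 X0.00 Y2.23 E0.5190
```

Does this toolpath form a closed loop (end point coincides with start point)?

yes

Start point (G0): (0.00, 2.23). End point (last G1): the path returns to the start — closed.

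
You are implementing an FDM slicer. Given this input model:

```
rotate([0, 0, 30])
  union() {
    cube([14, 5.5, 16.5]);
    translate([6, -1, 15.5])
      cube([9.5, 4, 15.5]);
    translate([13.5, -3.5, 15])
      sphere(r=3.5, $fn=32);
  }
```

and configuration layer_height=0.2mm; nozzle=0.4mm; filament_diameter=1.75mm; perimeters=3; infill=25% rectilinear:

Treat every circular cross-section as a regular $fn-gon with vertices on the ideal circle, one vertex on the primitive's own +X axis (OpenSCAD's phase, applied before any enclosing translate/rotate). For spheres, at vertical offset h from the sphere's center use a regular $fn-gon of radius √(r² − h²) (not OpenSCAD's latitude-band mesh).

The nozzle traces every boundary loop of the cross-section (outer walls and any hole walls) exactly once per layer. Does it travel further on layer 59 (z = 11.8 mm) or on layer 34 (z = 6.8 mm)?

layer 59 (z = 11.8 mm)

Layer 59 (z = 11.8): the 14×5.5 cube contributes its full rectangle (perimeter 39.00 mm); the cube at (6, -1) is not intersected at this z (z outside [15.5, 31]); the r=3.5 sphere at (13.5, -3.5) contributes a regular 32-gon of circumradius √(3.5²−3.2²) = 1.418 (perimeter = 2·32·1.418·sin(180°/32) = 8.89 mm); Taking the union: the 2 present regions are separate (no shared area or edge), so areas and boundary lengths simply add and each stays a separate island — boundary = 47.89 mm; (rotated 30° about Z; rotation is an isometry so areas/perimeters/island counts are preserved). So its perimeter = 47.89 mm. Layer 34 (z = 6.8): the 14×5.5 cube contributes its full rectangle (perimeter 39.00 mm); the cube at (6, -1) is absent (z outside [15.5, 31]); the sphere at (13.5, -3.5) is not intersected at this z (|z−center|=8.200 > r=3.5); Merging all regions: only the 14×5.5 cube is present, so the union is just that shape — boundary = 39.00 mm; (rotated 30° about Z; rotation is an isometry so areas/perimeters/island counts are preserved). So its perimeter = 39.00 mm. Layer 59 is larger (47.89 vs 39.00 mm).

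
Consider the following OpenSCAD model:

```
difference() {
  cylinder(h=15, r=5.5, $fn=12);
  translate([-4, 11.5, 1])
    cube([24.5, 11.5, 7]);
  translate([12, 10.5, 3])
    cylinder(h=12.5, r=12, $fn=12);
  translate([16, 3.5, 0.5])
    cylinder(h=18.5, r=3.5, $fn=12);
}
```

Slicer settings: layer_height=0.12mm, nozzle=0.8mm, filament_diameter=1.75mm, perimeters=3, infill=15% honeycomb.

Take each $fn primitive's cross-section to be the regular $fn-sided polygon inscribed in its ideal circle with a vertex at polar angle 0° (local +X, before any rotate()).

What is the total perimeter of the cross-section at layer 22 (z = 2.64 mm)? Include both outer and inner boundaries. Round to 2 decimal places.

34.16 mm

At z = 2.64 mm: the r=5.5 cylinder contributes a regular 12-gon of circumradius 5.5 (perimeter = 2·12·5.500·sin(180°/12) = 34.16 mm); the cube at (-4, 11.5) is present — its section is the full 24.5×11.5 rectangle (perimeter 72.00 mm); the cylinder at (12, 10.5) is not intersected at this z (z outside [3, 15.5]); the r=3.5 cylinder at (16, 3.5) gives a regular 12-gon of circumradius 3.5 (constant along its height) (perimeter = 2·12·3.500·sin(180°/12) = 21.74 mm); After the difference (first − rest): starting from the r=5.5 cylinder, the 24.5×11.5 cube at (-4, 11.5) misses the remaining region (no effect); the r=3.5 cylinder at (16, 3.5) misses the remaining region (no effect) — boundary = 34.16 mm. Overall, the cross-section is a single solid region. Total boundary length (outer) = 34.16 mm.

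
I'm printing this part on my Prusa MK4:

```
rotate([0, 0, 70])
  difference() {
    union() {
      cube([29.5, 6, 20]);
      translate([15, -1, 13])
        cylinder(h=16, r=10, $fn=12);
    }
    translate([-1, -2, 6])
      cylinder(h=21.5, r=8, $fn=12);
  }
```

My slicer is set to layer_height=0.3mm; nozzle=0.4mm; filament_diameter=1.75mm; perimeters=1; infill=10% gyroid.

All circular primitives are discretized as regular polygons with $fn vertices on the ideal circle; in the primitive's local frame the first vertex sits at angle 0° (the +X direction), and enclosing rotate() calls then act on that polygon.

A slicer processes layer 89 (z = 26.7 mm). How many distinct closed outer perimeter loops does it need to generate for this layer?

At z = 26.7 mm: the cube does not reach this height (z outside [0, 20]); the cylinder at (15, -1): section is a regular 12-gon, circumradius r=10; Taking the union: only the r=10 cylinder at (15, -1) is present, so the union is just that shape — 1 connected region; the cylinder at (-1, -2): section is a regular 12-gon, circumradius r=8; Subtracting the remaining from the first: starting from the result so far, the r=8 cylinder at (-1, -2) partially overlaps it — only the 7.32 mm² overlap (of its 192.00 mm²) is removed, clipping the outline — 1 connected region; (whole slice rotated 70° about Z — lengths, areas and connectivity unchanged). The result has 1 disconnected region.

1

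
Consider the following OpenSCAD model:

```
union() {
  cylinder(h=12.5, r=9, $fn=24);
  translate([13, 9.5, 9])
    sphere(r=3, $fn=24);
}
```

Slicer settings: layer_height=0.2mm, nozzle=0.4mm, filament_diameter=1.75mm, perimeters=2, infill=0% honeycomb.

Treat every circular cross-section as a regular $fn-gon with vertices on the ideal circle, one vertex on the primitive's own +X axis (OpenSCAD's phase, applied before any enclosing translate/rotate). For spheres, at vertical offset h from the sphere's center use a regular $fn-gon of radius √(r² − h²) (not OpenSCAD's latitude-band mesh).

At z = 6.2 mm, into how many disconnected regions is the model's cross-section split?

2

At z = 6.2 mm: the cylinder: section is a regular 24-gon, circumradius r=9; the r=3 sphere at (13, 9.5) contributes a regular 24-gon of circumradius √(3²−2.8²) = 1.077; Merging all regions: the 2 present regions are separate (no shared area or edge), so areas and boundary lengths simply add and each stays a separate island — 2 connected regions. The result has 2 disconnected regions.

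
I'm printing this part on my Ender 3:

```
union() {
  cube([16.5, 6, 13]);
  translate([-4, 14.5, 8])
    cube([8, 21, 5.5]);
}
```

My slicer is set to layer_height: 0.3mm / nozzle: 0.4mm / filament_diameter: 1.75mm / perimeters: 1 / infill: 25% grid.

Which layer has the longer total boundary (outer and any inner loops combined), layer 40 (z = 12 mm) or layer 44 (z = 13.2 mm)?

Layer 40 (z = 12): the cube (footprint 16.5×6) is included at this height (perimeter 45.00 mm); the cube at (-4, 14.5) is present — its section is the full 8×21 rectangle (perimeter 58.00 mm); Combining (union): the 2 present regions are separate (no shared area or edge), so areas and boundary lengths simply add and each stays a separate island — boundary = 103.00 mm. So its perimeter = 103.00 mm. Layer 44 (z = 13.2): the cube is not intersected at this z (z outside [0, 13]); the cube at (-4, 14.5) (footprint 8×21) is included at this height (perimeter 58.00 mm); Merging all regions: only the 8×21 cube at (-4, 14.5) is present, so the union is just that shape — boundary = 58.00 mm. So its perimeter = 58.00 mm. Layer 40 is larger (103.00 vs 58.00 mm).

layer 40 (z = 12 mm)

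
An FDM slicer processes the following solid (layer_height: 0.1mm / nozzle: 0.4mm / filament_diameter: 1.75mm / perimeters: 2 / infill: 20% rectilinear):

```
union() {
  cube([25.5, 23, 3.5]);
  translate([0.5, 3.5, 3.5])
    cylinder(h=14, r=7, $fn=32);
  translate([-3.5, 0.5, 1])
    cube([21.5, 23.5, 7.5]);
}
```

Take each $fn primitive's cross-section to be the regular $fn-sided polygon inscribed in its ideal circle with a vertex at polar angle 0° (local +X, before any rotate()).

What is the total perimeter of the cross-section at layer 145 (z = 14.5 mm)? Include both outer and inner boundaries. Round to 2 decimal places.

At z = 14.5 mm: the cube is absent (z outside [0, 3.5]); the r=7 cylinder at (0.5, 3.5) contributes a regular 32-gon of circumradius 7 (perimeter = 2·32·7.000·sin(180°/32) = 43.91 mm); the cube at (-3.5, 0.5) is absent (z outside [1, 8.5]); Combining (union): only the r=7 cylinder at (0.5, 3.5) is present, so the union is just that shape — boundary = 43.91 mm. Overall, the cross-section is a single solid region. Total boundary length (outer) = 43.91 mm.

43.91 mm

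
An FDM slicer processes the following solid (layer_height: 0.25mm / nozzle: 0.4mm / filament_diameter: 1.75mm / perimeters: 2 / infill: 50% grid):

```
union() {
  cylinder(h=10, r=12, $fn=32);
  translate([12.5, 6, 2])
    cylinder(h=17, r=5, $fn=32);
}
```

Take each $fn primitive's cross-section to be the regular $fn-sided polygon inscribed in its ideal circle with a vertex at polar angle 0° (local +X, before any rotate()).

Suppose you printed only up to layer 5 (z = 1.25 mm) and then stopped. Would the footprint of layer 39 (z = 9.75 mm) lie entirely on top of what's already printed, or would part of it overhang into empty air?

part overhangs

Compare the two slices. At z = 1.25: the cylinder: section is a regular 32-gon, circumradius r=12 (area = (32/2)·12.000²·sin(360°/32) = 449.49 mm²); the cylinder at (12.5, 6) is not intersected at this z (z outside [2, 19]); Merging all regions: only the r=12 cylinder is present, so the union is just that shape — area = 449.49 mm². At z = 9.75: the r=12 cylinder gives a regular 32-gon of circumradius 12 (constant along its height) (area = (32/2)·12.000²·sin(360°/32) = 449.49 mm²); the r=5 cylinder at (12.5, 6) contributes a regular 32-gon of circumradius 5 (area = (32/2)·5.000²·sin(360°/32) = 78.04 mm²); Taking the union: the regions partially overlap — summed areas 527.52 mm² minus the doubly-counted overlap 18.07 mm² gives 509.45 mm² — area = 509.45 mm². Checking containment: at z = 9.75 the cross-section extends beyond the z = 1.25 cross-section by about 59.96 mm².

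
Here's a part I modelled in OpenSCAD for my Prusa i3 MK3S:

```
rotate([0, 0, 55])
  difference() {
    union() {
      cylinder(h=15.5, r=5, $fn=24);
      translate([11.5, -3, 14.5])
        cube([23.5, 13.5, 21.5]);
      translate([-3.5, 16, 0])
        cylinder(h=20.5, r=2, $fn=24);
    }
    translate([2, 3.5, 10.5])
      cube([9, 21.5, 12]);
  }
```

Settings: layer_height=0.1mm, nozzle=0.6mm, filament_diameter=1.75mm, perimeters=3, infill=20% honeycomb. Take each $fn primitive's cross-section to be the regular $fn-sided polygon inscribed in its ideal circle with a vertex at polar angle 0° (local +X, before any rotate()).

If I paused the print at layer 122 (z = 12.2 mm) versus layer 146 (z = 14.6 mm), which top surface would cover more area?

layer 146 (z = 14.6 mm)

Layer 122 (z = 12.2): the r=5 cylinder gives a regular 24-gon of circumradius 5 (constant along its height) (area = (24/2)·5.000²·sin(360°/24) = 77.65 mm²); the cube at (11.5, -3) is not intersected at this z (z outside [14.5, 36]); the r=2 cylinder at (-3.5, 16) gives a regular 24-gon of circumradius 2 (constant along its height) (area = (24/2)·2.000²·sin(360°/24) = 12.42 mm²); Taking the union: the 2 present regions are separate (no shared area or edge), so areas and boundary lengths simply add and each stays a separate island — area = 90.07 mm²; the 9×21.5 cube at (2, 3.5) contributes its full rectangle (area 193.50 mm²); Subtracting the remaining from the first: starting from that combined region (90.07 mm²), the 9×21.5 cube at (2, 3.5) partially overlaps it — only the 0.92 mm² overlap (of its 193.50 mm²) is removed, clipping the outline — area = 89.15 mm²; (whole slice rotated 55° about Z — lengths, areas and connectivity unchanged). So its area = 89.15 mm². Layer 146 (z = 14.6): the r=5 cylinder contributes a regular 24-gon of circumradius 5 (area = (24/2)·5.000²·sin(360°/24) = 77.65 mm²); the cube at (11.5, -3) is present — its section is the full 23.5×13.5 rectangle (area 317.25 mm²); the r=2 cylinder at (-3.5, 16) contributes a regular 24-gon of circumradius 2 (area = (24/2)·2.000²·sin(360°/24) = 12.42 mm²); Taking the union: the 3 present regions are separate (no shared area or edge), so areas and boundary lengths simply add and each stays a separate island — area = 407.32 mm²; the cube at (2, 3.5) is present — its section is the full 9×21.5 rectangle (area 193.50 mm²); Subtracting the remaining from the first: starting from that combined region (407.32 mm²), the 9×21.5 cube at (2, 3.5) partially overlaps it — only the 0.92 mm² overlap (of its 193.50 mm²) is removed, clipping the outline — area = 406.40 mm²; (whole slice rotated 55° about Z — lengths, areas and connectivity unchanged). So its area = 406.40 mm². Layer 146 is larger (406.40 vs 89.15 mm²).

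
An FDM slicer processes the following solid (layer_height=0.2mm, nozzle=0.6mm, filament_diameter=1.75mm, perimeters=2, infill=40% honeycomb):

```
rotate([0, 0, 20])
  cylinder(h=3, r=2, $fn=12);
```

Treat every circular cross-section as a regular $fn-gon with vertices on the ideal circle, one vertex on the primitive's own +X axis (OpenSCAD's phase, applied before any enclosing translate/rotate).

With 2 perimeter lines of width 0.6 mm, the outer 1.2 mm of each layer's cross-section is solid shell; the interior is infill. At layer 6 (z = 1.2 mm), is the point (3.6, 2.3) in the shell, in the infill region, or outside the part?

outside

At z = 1.2 mm: the cylinder: section is a regular 12-gon, circumradius r=2; (whole slice rotated 20° about Z — lengths, areas and connectivity unchanged). Overall, the cross-section is a single solid region. Undo the 20° rotation: the query point maps to (4.170, 0.930) in the un-rotated model frame. The nearest boundary edge runs (2.00, 0.00)→(1.73, 1.00); distance from the point to it = 2.34 mm. The point is not inside any of the regions above, so it lies outside the cross-section (2.34 mm from the nearest boundary).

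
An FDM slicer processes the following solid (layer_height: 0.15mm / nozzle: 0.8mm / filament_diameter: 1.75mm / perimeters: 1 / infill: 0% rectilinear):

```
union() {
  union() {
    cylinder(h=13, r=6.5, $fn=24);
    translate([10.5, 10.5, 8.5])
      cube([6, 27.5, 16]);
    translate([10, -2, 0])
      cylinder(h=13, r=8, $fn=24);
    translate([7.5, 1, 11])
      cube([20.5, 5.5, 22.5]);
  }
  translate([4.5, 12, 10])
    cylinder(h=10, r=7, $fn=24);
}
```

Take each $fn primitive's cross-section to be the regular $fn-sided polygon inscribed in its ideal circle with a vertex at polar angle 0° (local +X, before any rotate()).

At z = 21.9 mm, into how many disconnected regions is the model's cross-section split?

2

At z = 21.9 mm: the cylinder is absent (z outside [0, 13]); the cube at (10.5, 10.5) (footprint 6×27.5) is included at this height; the cylinder at (10, -2) is absent (z outside [0, 13]); the cube at (7.5, 1) is present — its section is the full 20.5×5.5 rectangle; Combining (union): the 2 present regions are separate (no shared area or edge), so areas and boundary lengths simply add and each stays a separate island — 2 connected regions; the cylinder at (4.5, 12) is not intersected at this z (z outside [10, 20]); Taking the union: only that combined region is present, so the union is just that shape — 2 connected regions. The result has 2 disconnected regions.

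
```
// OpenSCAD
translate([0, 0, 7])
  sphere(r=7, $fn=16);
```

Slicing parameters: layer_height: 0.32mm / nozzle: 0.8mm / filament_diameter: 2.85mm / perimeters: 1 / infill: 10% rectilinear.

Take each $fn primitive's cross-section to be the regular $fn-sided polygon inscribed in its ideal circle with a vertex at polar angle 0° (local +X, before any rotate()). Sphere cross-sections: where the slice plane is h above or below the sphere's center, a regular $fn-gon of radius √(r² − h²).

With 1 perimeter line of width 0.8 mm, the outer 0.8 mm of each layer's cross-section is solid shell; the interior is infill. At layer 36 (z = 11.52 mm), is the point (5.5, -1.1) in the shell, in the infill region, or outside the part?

At z = 11.52 mm: the r=7 sphere contributes a regular 16-gon of circumradius √(7²−4.52²) = 5.345. Overall, the cross-section is a single solid region. The nearest boundary edge runs (4.94, -2.05)→(5.35, 0.00); distance from the point to it = 0.37 mm. The point is not inside any of the regions above, so it lies outside the cross-section (0.37 mm from the nearest boundary).

outside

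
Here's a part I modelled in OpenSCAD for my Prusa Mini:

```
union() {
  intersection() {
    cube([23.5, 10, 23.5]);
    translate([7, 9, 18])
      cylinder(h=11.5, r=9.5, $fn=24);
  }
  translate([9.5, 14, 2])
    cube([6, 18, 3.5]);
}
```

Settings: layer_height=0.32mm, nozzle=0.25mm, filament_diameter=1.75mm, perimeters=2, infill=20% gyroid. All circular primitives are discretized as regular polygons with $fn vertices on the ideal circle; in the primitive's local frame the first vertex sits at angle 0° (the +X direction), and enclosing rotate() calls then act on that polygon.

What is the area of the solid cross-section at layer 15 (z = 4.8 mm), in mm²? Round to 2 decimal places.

108.00 mm²

At z = 4.8 mm: the 23.5×10 cube contributes its full rectangle (area 235.00 mm²); the cylinder at (7, 9) does not reach this height (z outside [18, 29.5]); After intersecting: at least one operand is absent at this height, so nothing remains; the 6×18 cube at (9.5, 14) contributes its full rectangle (area 108.00 mm²); Taking the union: only the 6×18 cube at (9.5, 14) is present, so the union is just that shape — area = 108.00 mm². Overall, the cross-section is a single solid region. Net area = 108.00 mm².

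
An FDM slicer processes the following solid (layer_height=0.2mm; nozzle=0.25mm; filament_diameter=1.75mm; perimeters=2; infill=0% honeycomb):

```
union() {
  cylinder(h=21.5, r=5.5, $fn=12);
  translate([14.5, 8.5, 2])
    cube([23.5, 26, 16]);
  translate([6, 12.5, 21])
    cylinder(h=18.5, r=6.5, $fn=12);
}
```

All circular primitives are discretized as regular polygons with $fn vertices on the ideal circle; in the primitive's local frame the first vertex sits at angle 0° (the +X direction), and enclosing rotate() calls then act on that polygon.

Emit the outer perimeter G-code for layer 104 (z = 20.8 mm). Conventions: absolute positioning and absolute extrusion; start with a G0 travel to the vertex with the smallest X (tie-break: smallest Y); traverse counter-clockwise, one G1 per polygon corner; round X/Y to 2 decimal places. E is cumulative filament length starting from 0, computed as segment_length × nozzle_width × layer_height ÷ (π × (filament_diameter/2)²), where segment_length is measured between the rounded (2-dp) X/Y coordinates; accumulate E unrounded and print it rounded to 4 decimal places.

At z = 20.8 mm: the cylinder: section is a regular 12-gon, circumradius r=5.5; the cube at (14.5, 8.5) does not reach this height (z outside [2, 18]); the cylinder at (6, 12.5) is absent (z outside [21, 39.5]); Merging all regions: only the r=5.5 cylinder is present, so the union is just that shape — 1 connected region. The outline is a single polygon with 12 vertices. Extrusion per mm of travel: 0.25 × 0.2 / (π × 0.875²) = 0.020788. Accumulating E over each segment gives final E = 0.7100.

G0 X-5.50 Y0.00 Z20.80
G1 X-4.76 Y-2.75 E0.0592
G1 X-2.75 Y-4.76 E0.1183
G1 X0.00 Y-5.50 E0.1775
G1 X2.75 Y-4.76 E0.2367
G1 X4.76 Y-2.75 E0.2958
G1 X5.50 Y0.00 E0.3550
G1 X4.76 Y2.75 E0.4142
G1 X2.75 Y4.76 E0.4733
G1 X0.00 Y5.50 E0.5325
G1 X-2.75 Y4.76 E0.5917
G1 X-4.76 Y2.75 E0.6508
G1 X-5.50 Y0.00 E0.7100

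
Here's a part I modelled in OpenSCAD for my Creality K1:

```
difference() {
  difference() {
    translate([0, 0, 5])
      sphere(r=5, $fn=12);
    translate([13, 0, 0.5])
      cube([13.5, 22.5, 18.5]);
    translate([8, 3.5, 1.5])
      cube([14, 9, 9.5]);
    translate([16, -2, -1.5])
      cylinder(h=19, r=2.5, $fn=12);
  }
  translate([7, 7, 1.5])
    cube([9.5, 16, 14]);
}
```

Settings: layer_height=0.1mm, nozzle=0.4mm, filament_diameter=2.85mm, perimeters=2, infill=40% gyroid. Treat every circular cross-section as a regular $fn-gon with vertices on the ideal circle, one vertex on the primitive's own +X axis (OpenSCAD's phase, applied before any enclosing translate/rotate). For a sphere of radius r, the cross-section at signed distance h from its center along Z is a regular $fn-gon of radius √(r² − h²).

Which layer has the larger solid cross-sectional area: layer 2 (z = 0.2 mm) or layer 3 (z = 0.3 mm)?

Layer 2 (z = 0.2): the sphere: section is a regular 12-gon, circumradius = √(r²−h²) = √(5²−4.8²) = 1.400 (area = (12/2)·1.400²·sin(360°/12) = 5.88 mm²); the cube at (13, 0) is not intersected at this z (z outside [0.5, 19]); the cube at (8, 3.5) is not intersected at this z (z outside [1.5, 11]); the cylinder at (16, -2): section is a regular 12-gon, circumradius r=2.5 (area = (12/2)·2.500²·sin(360°/12) = 18.75 mm²); Taking the first minus the rest: starting from the r=5 sphere (5.88 mm²), the r=2.5 cylinder at (16, -2) misses the remaining region (no effect) — area = 5.88 mm²; the cube at (7, 7) is absent (z outside [1.5, 15.5]); Subtracting the remaining from the first: none of the subtracted shapes is present at this height, so that combined region is unchanged — area = 5.88 mm². So its area = 5.88 mm². Layer 3 (z = 0.3): the r=5 sphere slices to a regular 12-gon of circumradius 1.706 (√(r²−h²) with h=4.7 from center) (area = (12/2)·1.706²·sin(360°/12) = 8.73 mm²); the cube at (13, 0) does not reach this height (z outside [0.5, 19]); the cube at (8, 3.5) is absent (z outside [1.5, 11]); the r=2.5 cylinder at (16, -2) gives a regular 12-gon of circumradius 2.5 (constant along its height) (area = (12/2)·2.500²·sin(360°/12) = 18.75 mm²); Taking the first minus the rest: starting from the r=5 sphere (8.73 mm²), the r=2.5 cylinder at (16, -2) misses the remaining region (no effect) — area = 8.73 mm²; the cube at (7, 7) is not intersected at this z (z outside [1.5, 15.5]); After the difference (first − rest): none of the subtracted shapes is present at this height, so that combined region is unchanged — area = 8.73 mm². So its area = 8.73 mm². Layer 3 is larger (8.73 vs 5.88 mm²).

layer 3 (z = 0.3 mm)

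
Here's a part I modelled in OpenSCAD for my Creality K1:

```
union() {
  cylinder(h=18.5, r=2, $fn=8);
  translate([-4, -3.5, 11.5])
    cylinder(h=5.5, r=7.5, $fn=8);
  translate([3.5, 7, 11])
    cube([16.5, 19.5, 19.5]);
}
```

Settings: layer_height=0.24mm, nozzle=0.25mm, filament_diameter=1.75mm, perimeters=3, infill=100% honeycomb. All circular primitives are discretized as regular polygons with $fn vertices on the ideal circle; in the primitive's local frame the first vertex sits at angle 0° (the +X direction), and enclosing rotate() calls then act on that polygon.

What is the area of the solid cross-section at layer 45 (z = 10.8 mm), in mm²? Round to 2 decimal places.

11.31 mm²

At z = 10.8 mm: the r=2 cylinder gives a regular 8-gon of circumradius 2 (constant along its height) (area = (8/2)·2.000²·sin(360°/8) = 11.31 mm²); the cylinder at (-4, -3.5) is absent (z outside [11.5, 17]); the cube at (3.5, 7) is not intersected at this z (z outside [11, 30.5]); Combining (union): only the r=2 cylinder is present, so the union is just that shape — area = 11.31 mm². Overall, the cross-section is a single solid region. Net area = 11.31 mm².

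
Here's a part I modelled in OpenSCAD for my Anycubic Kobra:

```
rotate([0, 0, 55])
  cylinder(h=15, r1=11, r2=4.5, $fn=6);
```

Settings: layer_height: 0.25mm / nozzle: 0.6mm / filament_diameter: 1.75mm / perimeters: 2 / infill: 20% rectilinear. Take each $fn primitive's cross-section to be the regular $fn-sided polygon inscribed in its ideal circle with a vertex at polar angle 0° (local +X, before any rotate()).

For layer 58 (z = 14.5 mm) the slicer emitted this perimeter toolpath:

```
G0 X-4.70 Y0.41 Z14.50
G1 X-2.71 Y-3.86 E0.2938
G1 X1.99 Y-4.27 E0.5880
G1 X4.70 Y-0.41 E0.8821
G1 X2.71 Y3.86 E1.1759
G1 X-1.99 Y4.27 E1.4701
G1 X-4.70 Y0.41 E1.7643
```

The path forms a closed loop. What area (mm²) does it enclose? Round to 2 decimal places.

57.76 mm²

Apply the shoelace formula to the sequence of (X, Y) vertices; enclosed area = 57.76 mm².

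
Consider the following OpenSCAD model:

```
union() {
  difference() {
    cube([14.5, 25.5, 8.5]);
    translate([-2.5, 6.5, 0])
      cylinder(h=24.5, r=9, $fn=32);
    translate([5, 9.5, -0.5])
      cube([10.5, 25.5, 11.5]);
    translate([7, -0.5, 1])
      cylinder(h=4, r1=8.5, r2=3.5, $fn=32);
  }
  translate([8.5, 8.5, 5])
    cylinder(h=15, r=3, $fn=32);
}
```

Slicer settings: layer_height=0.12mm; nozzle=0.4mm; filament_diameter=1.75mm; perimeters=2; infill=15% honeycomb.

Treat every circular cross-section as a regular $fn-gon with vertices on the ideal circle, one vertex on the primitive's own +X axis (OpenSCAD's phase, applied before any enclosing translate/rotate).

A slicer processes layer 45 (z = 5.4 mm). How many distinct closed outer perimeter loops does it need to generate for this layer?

2

At z = 5.4 mm: the 14.5×25.5 cube contributes its full rectangle; the cylinder at (-2.5, 6.5): section is a regular 32-gon, circumradius r=9; the cube at (5, 9.5) is present — its section is the full 10.5×25.5 rectangle; the cone at (7, -0.5) does not reach this height (z outside [1, 5]); Taking the first minus the rest: starting from the 14.5×25.5 cube, the r=9 cylinder at (-2.5, 6.5) partially overlaps it — only the 77.53 mm² overlap (of its 252.84 mm²) is removed, clipping the outline; the 10.5×25.5 cube at (5, 9.5) partially overlaps it — only the 150.99 mm² overlap (of its 267.75 mm²) is removed, clipping the outline — 2 connected regions; the r=3 cylinder at (8.5, 8.5) gives a regular 32-gon of circumradius 3 (constant along its height); Taking the union: the regions partially overlap (shared area 18.06 mm²), so overlapping operands fuse into one piece — 2 connected regions. The result has 2 disconnected regions.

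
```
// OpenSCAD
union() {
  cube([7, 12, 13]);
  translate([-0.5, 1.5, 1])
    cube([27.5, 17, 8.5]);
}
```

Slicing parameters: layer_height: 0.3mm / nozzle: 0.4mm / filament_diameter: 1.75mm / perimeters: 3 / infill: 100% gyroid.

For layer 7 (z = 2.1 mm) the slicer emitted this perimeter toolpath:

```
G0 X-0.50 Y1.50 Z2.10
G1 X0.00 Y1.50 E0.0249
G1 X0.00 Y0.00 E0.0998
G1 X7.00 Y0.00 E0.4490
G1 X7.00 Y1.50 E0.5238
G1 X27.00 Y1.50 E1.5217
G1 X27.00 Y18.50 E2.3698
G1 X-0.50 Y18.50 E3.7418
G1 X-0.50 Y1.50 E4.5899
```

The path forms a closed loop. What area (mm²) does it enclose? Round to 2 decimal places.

Apply the shoelace formula to the sequence of (X, Y) vertices; enclosed area = 478.00 mm².

478.00 mm²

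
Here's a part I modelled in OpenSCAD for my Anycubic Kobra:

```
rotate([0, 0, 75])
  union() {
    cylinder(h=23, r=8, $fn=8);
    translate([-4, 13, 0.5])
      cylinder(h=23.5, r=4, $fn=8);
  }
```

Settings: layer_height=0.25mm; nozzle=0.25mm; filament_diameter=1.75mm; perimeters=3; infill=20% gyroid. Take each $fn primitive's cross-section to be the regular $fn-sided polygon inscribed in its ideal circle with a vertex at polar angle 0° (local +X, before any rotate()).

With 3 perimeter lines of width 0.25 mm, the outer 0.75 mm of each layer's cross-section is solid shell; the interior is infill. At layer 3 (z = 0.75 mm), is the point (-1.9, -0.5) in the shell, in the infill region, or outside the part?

At z = 0.75 mm: the r=8 cylinder contributes a regular 8-gon of circumradius 8; the cylinder at (-4, 13): section is a regular 8-gon, circumradius r=4; Taking the union: the 2 present regions are separate (no shared area or edge), so areas and boundary lengths simply add and each stays a separate island — 2 connected regions; (rotated 75° about Z; rotation is an isometry so areas/perimeters/island counts are preserved). Overall, the cross-section has 2 separate islands. Undo the 75° rotation: the query point maps to (-0.975, 1.706) in the un-rotated model frame. The nearest boundary edge runs (-5.66, 5.66)→(0.00, 8.00); distance from the point to it = 5.44 mm. (Shell/infill is judged within the island containing the point — the largest one.) The point is inside the cross-section and 5.44 mm from the nearest boundary — more than the 0.75 mm shell width (3 × 0.25), so it's in the infill interior.

infill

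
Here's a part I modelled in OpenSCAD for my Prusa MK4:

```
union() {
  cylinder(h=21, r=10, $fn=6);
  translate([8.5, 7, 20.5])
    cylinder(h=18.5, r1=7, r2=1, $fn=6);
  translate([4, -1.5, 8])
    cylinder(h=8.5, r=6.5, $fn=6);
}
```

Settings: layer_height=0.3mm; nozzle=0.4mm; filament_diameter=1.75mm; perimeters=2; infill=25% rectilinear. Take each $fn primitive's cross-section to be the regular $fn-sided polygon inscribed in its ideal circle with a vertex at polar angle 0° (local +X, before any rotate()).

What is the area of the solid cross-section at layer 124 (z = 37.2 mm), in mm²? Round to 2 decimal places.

6.52 mm²

At z = 37.2 mm: the cylinder does not reach this height (z outside [0, 21]); the cone at (8.5, 7): at t=0.903 of its height the radius interpolates to r₁+(r₂−r₁)t = 1.584, giving a regular 6-gon of that circumradius (area = (6/2)·1.584²·sin(360°/6) = 6.52 mm²); the cylinder at (4, -1.5) is absent (z outside [8, 16.5]); Combining (union): only the cone at (8.5, 7) is present, so the union is just that shape — area = 6.52 mm². Overall, the cross-section is a single solid region. Net area = 6.52 mm².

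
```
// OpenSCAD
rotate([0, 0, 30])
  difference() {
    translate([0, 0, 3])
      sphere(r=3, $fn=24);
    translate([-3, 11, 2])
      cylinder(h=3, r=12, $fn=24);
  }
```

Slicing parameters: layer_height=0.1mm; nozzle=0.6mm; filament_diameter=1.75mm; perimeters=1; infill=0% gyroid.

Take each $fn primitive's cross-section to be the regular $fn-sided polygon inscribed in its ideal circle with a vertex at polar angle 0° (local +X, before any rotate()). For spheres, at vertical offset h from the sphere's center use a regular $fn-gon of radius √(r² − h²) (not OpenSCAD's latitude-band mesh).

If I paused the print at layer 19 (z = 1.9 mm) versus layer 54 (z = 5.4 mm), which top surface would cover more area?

layer 19 (z = 1.9 mm)

Layer 19 (z = 1.9): the r=3 sphere slices to a regular 24-gon of circumradius 2.791 (√(r²−h²) with h=1.1 from center) (area = (24/2)·2.791²·sin(360°/24) = 24.19 mm²); the cylinder at (-3, 11) is absent (z outside [2, 5]); Subtracting the remaining from the first: none of the subtracted shapes is present at this height, so the r=3 sphere is unchanged — area = 24.19 mm²; (rotated 30° about Z; rotation is an isometry so areas/perimeters/island counts are preserved). So its area = 24.19 mm². Layer 54 (z = 5.4): the sphere: section is a regular 24-gon, circumradius = √(r²−h²) = √(3²−2.4²) = 1.800 (area = (24/2)·1.800²·sin(360°/24) = 10.06 mm²); the cylinder at (-3, 11) is not intersected at this z (z outside [2, 5]); After the difference (first − rest): none of the subtracted shapes is present at this height, so the r=3 sphere is unchanged — area = 10.06 mm²; (whole slice rotated 30° about Z — lengths, areas and connectivity unchanged). So its area = 10.06 mm². Layer 19 is larger (24.19 vs 10.06 mm²).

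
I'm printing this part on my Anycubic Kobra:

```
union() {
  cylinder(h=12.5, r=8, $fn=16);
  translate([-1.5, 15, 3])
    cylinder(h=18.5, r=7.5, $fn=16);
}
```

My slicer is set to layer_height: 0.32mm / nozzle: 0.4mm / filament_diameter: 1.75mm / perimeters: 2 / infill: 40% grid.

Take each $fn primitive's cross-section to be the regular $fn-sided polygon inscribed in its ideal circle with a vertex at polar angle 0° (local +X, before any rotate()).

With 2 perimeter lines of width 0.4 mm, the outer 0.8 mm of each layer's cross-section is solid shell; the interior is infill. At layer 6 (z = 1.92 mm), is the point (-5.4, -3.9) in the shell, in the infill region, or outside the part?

infill

At z = 1.92 mm: the r=8 cylinder contributes a regular 16-gon of circumradius 8; the cylinder at (-1.5, 15) does not reach this height (z outside [3, 21.5]); Merging all regions: only the r=8 cylinder is present, so the union is just that shape — 1 connected region. Overall, the cross-section is a single solid region. The nearest boundary edge runs (-7.39, -3.06)→(-5.66, -5.66); distance from the point to it = 1.19 mm. The point is inside the cross-section and 1.19 mm from the nearest boundary — more than the 0.8 mm shell width (2 × 0.4), so it's in the infill interior.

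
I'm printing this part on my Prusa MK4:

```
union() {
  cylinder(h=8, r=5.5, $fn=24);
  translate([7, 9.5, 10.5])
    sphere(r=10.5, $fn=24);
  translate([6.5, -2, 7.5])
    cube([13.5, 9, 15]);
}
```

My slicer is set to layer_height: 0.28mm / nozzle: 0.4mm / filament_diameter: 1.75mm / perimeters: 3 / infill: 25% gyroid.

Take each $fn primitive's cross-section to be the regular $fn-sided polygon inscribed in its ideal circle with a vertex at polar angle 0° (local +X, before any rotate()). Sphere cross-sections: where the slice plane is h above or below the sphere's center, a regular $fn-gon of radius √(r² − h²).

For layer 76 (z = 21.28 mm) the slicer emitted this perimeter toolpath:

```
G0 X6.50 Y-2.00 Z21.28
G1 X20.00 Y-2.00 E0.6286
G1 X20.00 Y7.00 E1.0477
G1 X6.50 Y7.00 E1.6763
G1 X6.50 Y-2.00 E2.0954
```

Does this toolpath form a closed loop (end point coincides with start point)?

yes

Start point (G0): (6.50, -2.00). End point (last G1): the path returns to the start — closed.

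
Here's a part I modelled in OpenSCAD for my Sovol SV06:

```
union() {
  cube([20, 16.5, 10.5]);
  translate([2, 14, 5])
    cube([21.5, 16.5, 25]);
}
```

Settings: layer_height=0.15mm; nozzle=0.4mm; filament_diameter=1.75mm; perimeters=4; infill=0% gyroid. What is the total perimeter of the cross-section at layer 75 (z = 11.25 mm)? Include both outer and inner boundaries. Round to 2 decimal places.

At z = 11.25 mm: the cube is absent (z outside [0, 10.5]); the cube at (2, 14) (footprint 21.5×16.5) is included at this height (perimeter 76.00 mm); Merging all regions: only the 21.5×16.5 cube at (2, 14) is present, so the union is just that shape — boundary = 76.00 mm. Overall, the cross-section is a single solid region. Total boundary length (outer) = 76.00 mm.

76.00 mm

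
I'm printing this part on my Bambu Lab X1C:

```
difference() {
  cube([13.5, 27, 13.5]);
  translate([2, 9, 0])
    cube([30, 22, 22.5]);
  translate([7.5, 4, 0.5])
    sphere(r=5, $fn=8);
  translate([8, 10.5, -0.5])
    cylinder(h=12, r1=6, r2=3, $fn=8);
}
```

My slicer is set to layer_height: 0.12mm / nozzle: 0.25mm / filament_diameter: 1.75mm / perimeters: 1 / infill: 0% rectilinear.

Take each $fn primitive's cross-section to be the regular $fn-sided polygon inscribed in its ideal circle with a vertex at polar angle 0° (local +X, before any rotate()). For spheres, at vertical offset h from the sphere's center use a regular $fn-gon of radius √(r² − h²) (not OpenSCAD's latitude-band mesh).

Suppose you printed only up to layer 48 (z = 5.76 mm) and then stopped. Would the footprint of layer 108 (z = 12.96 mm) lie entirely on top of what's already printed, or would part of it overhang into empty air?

Compare the two slices. At z = 5.76: the 13.5×27 cube contributes its full rectangle (area 364.50 mm²); the cube at (2, 9) (footprint 30×22) is included at this height (area 660.00 mm²); the sphere at (7.5, 4) does not reach this height (|z−center|=5.260 > r=5); the cone at (8, 10.5) (r1=6→r2=3) has section circumradius 4.435 here — a regular 8-gon (area = (8/2)·4.435²·sin(360°/8) = 55.63 mm²); After the difference (first − rest): starting from the 13.5×27 cube (364.50 mm²), the 30×22 cube at (2, 9) partially overlaps it — only the 207.00 mm² overlap (of its 660.00 mm²) is removed, clipping the outline; the cone at (8, 10.5) partially overlaps it — only the 15.44 mm² overlap (of its 55.63 mm²) is removed, clipping the outline — area = 142.06 mm². At z = 12.96: the 13.5×27 cube contributes its full rectangle (area 364.50 mm²); the cube at (2, 9) (footprint 30×22) is included at this height (area 660.00 mm²); the sphere at (7.5, 4) is not intersected at this z (|z−center|=12.460 > r=5); the cone at (8, 10.5) does not reach this height (z outside [-0.5, 11.5]); Taking the first minus the rest: starting from the 13.5×27 cube (364.50 mm²), the 30×22 cube at (2, 9) partially overlaps it — only the 207.00 mm² overlap (of its 660.00 mm²) is removed, clipping the outline — area = 157.50 mm². Checking containment: at z = 12.96 the cross-section extends beyond the z = 5.76 cross-section by about 15.44 mm².

part overhangs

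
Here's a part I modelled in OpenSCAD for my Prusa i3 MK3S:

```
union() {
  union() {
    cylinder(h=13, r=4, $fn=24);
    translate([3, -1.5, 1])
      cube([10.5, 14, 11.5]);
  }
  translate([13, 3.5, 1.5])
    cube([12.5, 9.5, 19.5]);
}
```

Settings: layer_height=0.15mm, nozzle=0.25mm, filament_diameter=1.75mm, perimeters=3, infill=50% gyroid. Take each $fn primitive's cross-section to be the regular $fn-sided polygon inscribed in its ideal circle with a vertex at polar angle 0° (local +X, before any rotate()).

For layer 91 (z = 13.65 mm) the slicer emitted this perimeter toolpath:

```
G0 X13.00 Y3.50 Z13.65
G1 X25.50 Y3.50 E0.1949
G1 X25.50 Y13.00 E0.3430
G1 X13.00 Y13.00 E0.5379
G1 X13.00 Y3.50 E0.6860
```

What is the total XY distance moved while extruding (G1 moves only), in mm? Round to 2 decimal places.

Sum the Euclidean lengths of each G1 segment: total = 44.00 mm.

44.00 mm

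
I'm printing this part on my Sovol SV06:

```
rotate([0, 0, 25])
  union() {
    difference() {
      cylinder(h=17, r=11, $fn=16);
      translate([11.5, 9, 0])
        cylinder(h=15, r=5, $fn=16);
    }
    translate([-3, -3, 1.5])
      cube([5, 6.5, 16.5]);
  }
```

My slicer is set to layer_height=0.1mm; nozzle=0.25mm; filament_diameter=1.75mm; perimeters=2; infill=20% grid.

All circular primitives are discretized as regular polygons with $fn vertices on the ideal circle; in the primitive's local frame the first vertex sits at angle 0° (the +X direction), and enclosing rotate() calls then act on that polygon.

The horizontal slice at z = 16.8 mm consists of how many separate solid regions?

At z = 16.8 mm: the cylinder: section is a regular 16-gon, circumradius r=11; the cylinder at (11.5, 9) does not reach this height (z outside [0, 15]); After the difference (first − rest): none of the subtracted shapes is present at this height, so the r=11 cylinder is unchanged — 1 connected region; the cube at (-3, -3) (footprint 5×6.5) is included at this height; Combining (union): the 5×6.5 cube at (-3, -3) lies entirely inside that combined region, so the union is just that combined region — 1 connected region; (rotated 25° about Z; rotation is an isometry so areas/perimeters/island counts are preserved). The result has 1 disconnected region.

1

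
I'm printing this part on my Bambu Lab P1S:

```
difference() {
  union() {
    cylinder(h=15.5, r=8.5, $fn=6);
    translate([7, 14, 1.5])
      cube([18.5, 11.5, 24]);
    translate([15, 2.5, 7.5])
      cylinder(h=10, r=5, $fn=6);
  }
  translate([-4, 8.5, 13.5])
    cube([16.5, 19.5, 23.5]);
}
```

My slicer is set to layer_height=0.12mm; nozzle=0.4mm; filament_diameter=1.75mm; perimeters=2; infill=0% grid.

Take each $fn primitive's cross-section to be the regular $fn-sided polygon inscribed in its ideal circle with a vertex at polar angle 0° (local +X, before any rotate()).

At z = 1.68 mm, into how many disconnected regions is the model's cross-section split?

At z = 1.68 mm: the r=8.5 cylinder contributes a regular 6-gon of circumradius 8.5; the cube at (7, 14) (footprint 18.5×11.5) is included at this height; the cylinder at (15, 2.5) does not reach this height (z outside [7.5, 17.5]); Taking the union: the 2 present regions are separate (no shared area or edge), so areas and boundary lengths simply add and each stays a separate island — 2 connected regions; the cube at (-4, 8.5) does not reach this height (z outside [13.5, 37]); Taking the first minus the rest: none of the subtracted shapes is present at this height, so that combined region is unchanged — 2 connected regions. The result has 2 disconnected regions.

2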